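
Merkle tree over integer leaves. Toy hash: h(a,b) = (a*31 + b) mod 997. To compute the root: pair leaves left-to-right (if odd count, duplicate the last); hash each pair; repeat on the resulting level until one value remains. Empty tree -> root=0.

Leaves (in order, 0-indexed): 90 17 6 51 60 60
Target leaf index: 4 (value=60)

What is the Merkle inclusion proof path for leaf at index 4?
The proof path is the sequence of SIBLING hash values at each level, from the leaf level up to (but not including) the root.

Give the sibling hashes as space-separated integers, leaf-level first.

L0 (leaves): [90, 17, 6, 51, 60, 60], target index=4
L1: h(90,17)=(90*31+17)%997=813 [pair 0] h(6,51)=(6*31+51)%997=237 [pair 1] h(60,60)=(60*31+60)%997=923 [pair 2] -> [813, 237, 923]
  Sibling for proof at L0: 60
L2: h(813,237)=(813*31+237)%997=515 [pair 0] h(923,923)=(923*31+923)%997=623 [pair 1] -> [515, 623]
  Sibling for proof at L1: 923
L3: h(515,623)=(515*31+623)%997=636 [pair 0] -> [636]
  Sibling for proof at L2: 515
Root: 636
Proof path (sibling hashes from leaf to root): [60, 923, 515]

Answer: 60 923 515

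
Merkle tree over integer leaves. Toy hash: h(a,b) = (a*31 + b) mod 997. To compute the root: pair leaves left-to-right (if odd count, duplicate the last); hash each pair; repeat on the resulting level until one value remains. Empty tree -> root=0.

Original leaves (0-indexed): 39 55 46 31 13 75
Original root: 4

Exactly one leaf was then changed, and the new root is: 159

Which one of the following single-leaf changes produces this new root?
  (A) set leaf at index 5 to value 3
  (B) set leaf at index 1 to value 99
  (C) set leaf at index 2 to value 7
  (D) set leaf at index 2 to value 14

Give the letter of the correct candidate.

Original leaves: [39, 55, 46, 31, 13, 75]
Target new root: 159
Try each candidate change and compute the resulting root:
Candidate A: set leaf[5] = 3 -> leaves = [39, 55, 46, 31, 13, 3]
  L0: [39, 55, 46, 31, 13, 3]
  L1: h(39,55)=(39*31+55)%997=267 h(46,31)=(46*31+31)%997=460 h(13,3)=(13*31+3)%997=406 -> [267, 460, 406]
  L2: h(267,460)=(267*31+460)%997=761 h(406,406)=(406*31+406)%997=31 -> [761, 31]
  L3: h(761,31)=(761*31+31)%997=691 -> [691]
  root = 691 != target 159
Candidate B: set leaf[1] = 99 -> leaves = [39, 99, 46, 31, 13, 75]
  L0: [39, 99, 46, 31, 13, 75]
  L1: h(39,99)=(39*31+99)%997=311 h(46,31)=(46*31+31)%997=460 h(13,75)=(13*31+75)%997=478 -> [311, 460, 478]
  L2: h(311,460)=(311*31+460)%997=131 h(478,478)=(478*31+478)%997=341 -> [131, 341]
  L3: h(131,341)=(131*31+341)%997=414 -> [414]
  root = 414 != target 159
Candidate C: set leaf[2] = 7 -> leaves = [39, 55, 7, 31, 13, 75]
  L0: [39, 55, 7, 31, 13, 75]
  L1: h(39,55)=(39*31+55)%997=267 h(7,31)=(7*31+31)%997=248 h(13,75)=(13*31+75)%997=478 -> [267, 248, 478]
  L2: h(267,248)=(267*31+248)%997=549 h(478,478)=(478*31+478)%997=341 -> [549, 341]
  L3: h(549,341)=(549*31+341)%997=411 -> [411]
  root = 411 != target 159
Candidate D: set leaf[2] = 14 -> leaves = [39, 55, 14, 31, 13, 75]
  L0: [39, 55, 14, 31, 13, 75]
  L1: h(39,55)=(39*31+55)%997=267 h(14,31)=(14*31+31)%997=465 h(13,75)=(13*31+75)%997=478 -> [267, 465, 478]
  L2: h(267,465)=(267*31+465)%997=766 h(478,478)=(478*31+478)%997=341 -> [766, 341]
  L3: h(766,341)=(766*31+341)%997=159 -> [159]
  root = 159 == target 159  ** MATCH **
Candidate D produces the target root.

Answer: D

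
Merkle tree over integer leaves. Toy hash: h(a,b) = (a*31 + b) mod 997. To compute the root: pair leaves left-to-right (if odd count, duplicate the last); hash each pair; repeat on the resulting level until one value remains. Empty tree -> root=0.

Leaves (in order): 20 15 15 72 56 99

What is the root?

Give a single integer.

Answer: 663

Derivation:
L0: [20, 15, 15, 72, 56, 99]
L1: h(20,15)=(20*31+15)%997=635 h(15,72)=(15*31+72)%997=537 h(56,99)=(56*31+99)%997=838 -> [635, 537, 838]
L2: h(635,537)=(635*31+537)%997=282 h(838,838)=(838*31+838)%997=894 -> [282, 894]
L3: h(282,894)=(282*31+894)%997=663 -> [663]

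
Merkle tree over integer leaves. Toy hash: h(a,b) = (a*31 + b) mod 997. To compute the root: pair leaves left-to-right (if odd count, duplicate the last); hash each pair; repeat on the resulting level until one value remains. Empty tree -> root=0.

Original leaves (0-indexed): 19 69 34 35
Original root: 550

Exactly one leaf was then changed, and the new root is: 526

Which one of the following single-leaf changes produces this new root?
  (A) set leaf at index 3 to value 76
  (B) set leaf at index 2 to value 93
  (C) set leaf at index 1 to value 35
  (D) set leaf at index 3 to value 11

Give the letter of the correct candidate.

Original leaves: [19, 69, 34, 35]
Target new root: 526
Try each candidate change and compute the resulting root:
Candidate A: set leaf[3] = 76 -> leaves = [19, 69, 34, 76]
  L0: [19, 69, 34, 76]
  L1: h(19,69)=(19*31+69)%997=658 h(34,76)=(34*31+76)%997=133 -> [658, 133]
  L2: h(658,133)=(658*31+133)%997=591 -> [591]
  root = 591 != target 526
Candidate B: set leaf[2] = 93 -> leaves = [19, 69, 93, 35]
  L0: [19, 69, 93, 35]
  L1: h(19,69)=(19*31+69)%997=658 h(93,35)=(93*31+35)%997=924 -> [658, 924]
  L2: h(658,924)=(658*31+924)%997=385 -> [385]
  root = 385 != target 526
Candidate C: set leaf[1] = 35 -> leaves = [19, 35, 34, 35]
  L0: [19, 35, 34, 35]
  L1: h(19,35)=(19*31+35)%997=624 h(34,35)=(34*31+35)%997=92 -> [624, 92]
  L2: h(624,92)=(624*31+92)%997=493 -> [493]
  root = 493 != target 526
Candidate D: set leaf[3] = 11 -> leaves = [19, 69, 34, 11]
  L0: [19, 69, 34, 11]
  L1: h(19,69)=(19*31+69)%997=658 h(34,11)=(34*31+11)%997=68 -> [658, 68]
  L2: h(658,68)=(658*31+68)%997=526 -> [526]
  root = 526 == target 526  ** MATCH **
Candidate D produces the target root.

Answer: D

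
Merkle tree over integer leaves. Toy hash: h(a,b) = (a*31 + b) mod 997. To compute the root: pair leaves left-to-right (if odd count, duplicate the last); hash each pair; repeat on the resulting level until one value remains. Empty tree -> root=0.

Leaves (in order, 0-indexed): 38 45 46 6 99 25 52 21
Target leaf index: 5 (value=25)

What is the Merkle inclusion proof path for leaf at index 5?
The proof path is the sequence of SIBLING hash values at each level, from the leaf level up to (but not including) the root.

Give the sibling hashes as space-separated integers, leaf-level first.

L0 (leaves): [38, 45, 46, 6, 99, 25, 52, 21], target index=5
L1: h(38,45)=(38*31+45)%997=226 [pair 0] h(46,6)=(46*31+6)%997=435 [pair 1] h(99,25)=(99*31+25)%997=103 [pair 2] h(52,21)=(52*31+21)%997=636 [pair 3] -> [226, 435, 103, 636]
  Sibling for proof at L0: 99
L2: h(226,435)=(226*31+435)%997=462 [pair 0] h(103,636)=(103*31+636)%997=838 [pair 1] -> [462, 838]
  Sibling for proof at L1: 636
L3: h(462,838)=(462*31+838)%997=205 [pair 0] -> [205]
  Sibling for proof at L2: 462
Root: 205
Proof path (sibling hashes from leaf to root): [99, 636, 462]

Answer: 99 636 462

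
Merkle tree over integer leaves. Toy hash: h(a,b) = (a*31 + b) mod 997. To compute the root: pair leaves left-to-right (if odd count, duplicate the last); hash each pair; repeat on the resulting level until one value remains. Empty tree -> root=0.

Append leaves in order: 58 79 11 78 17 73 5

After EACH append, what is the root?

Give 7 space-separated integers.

After append 58 (leaves=[58]):
  L0: [58]
  root=58
After append 79 (leaves=[58, 79]):
  L0: [58, 79]
  L1: h(58,79)=(58*31+79)%997=880 -> [880]
  root=880
After append 11 (leaves=[58, 79, 11]):
  L0: [58, 79, 11]
  L1: h(58,79)=(58*31+79)%997=880 h(11,11)=(11*31+11)%997=352 -> [880, 352]
  L2: h(880,352)=(880*31+352)%997=713 -> [713]
  root=713
After append 78 (leaves=[58, 79, 11, 78]):
  L0: [58, 79, 11, 78]
  L1: h(58,79)=(58*31+79)%997=880 h(11,78)=(11*31+78)%997=419 -> [880, 419]
  L2: h(880,419)=(880*31+419)%997=780 -> [780]
  root=780
After append 17 (leaves=[58, 79, 11, 78, 17]):
  L0: [58, 79, 11, 78, 17]
  L1: h(58,79)=(58*31+79)%997=880 h(11,78)=(11*31+78)%997=419 h(17,17)=(17*31+17)%997=544 -> [880, 419, 544]
  L2: h(880,419)=(880*31+419)%997=780 h(544,544)=(544*31+544)%997=459 -> [780, 459]
  L3: h(780,459)=(780*31+459)%997=711 -> [711]
  root=711
After append 73 (leaves=[58, 79, 11, 78, 17, 73]):
  L0: [58, 79, 11, 78, 17, 73]
  L1: h(58,79)=(58*31+79)%997=880 h(11,78)=(11*31+78)%997=419 h(17,73)=(17*31+73)%997=600 -> [880, 419, 600]
  L2: h(880,419)=(880*31+419)%997=780 h(600,600)=(600*31+600)%997=257 -> [780, 257]
  L3: h(780,257)=(780*31+257)%997=509 -> [509]
  root=509
After append 5 (leaves=[58, 79, 11, 78, 17, 73, 5]):
  L0: [58, 79, 11, 78, 17, 73, 5]
  L1: h(58,79)=(58*31+79)%997=880 h(11,78)=(11*31+78)%997=419 h(17,73)=(17*31+73)%997=600 h(5,5)=(5*31+5)%997=160 -> [880, 419, 600, 160]
  L2: h(880,419)=(880*31+419)%997=780 h(600,160)=(600*31+160)%997=814 -> [780, 814]
  L3: h(780,814)=(780*31+814)%997=69 -> [69]
  root=69

Answer: 58 880 713 780 711 509 69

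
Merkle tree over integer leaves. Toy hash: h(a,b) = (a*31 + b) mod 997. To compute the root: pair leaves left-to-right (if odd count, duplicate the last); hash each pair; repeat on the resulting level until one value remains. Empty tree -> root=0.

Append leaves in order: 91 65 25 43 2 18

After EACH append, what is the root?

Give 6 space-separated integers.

Answer: 91 892 536 554 279 791

Derivation:
After append 91 (leaves=[91]):
  L0: [91]
  root=91
After append 65 (leaves=[91, 65]):
  L0: [91, 65]
  L1: h(91,65)=(91*31+65)%997=892 -> [892]
  root=892
After append 25 (leaves=[91, 65, 25]):
  L0: [91, 65, 25]
  L1: h(91,65)=(91*31+65)%997=892 h(25,25)=(25*31+25)%997=800 -> [892, 800]
  L2: h(892,800)=(892*31+800)%997=536 -> [536]
  root=536
After append 43 (leaves=[91, 65, 25, 43]):
  L0: [91, 65, 25, 43]
  L1: h(91,65)=(91*31+65)%997=892 h(25,43)=(25*31+43)%997=818 -> [892, 818]
  L2: h(892,818)=(892*31+818)%997=554 -> [554]
  root=554
After append 2 (leaves=[91, 65, 25, 43, 2]):
  L0: [91, 65, 25, 43, 2]
  L1: h(91,65)=(91*31+65)%997=892 h(25,43)=(25*31+43)%997=818 h(2,2)=(2*31+2)%997=64 -> [892, 818, 64]
  L2: h(892,818)=(892*31+818)%997=554 h(64,64)=(64*31+64)%997=54 -> [554, 54]
  L3: h(554,54)=(554*31+54)%997=279 -> [279]
  root=279
After append 18 (leaves=[91, 65, 25, 43, 2, 18]):
  L0: [91, 65, 25, 43, 2, 18]
  L1: h(91,65)=(91*31+65)%997=892 h(25,43)=(25*31+43)%997=818 h(2,18)=(2*31+18)%997=80 -> [892, 818, 80]
  L2: h(892,818)=(892*31+818)%997=554 h(80,80)=(80*31+80)%997=566 -> [554, 566]
  L3: h(554,566)=(554*31+566)%997=791 -> [791]
  root=791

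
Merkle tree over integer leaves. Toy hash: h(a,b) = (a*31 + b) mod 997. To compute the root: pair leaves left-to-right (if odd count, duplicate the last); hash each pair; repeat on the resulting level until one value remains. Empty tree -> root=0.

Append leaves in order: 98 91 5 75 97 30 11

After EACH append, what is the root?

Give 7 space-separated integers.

After append 98 (leaves=[98]):
  L0: [98]
  root=98
After append 91 (leaves=[98, 91]):
  L0: [98, 91]
  L1: h(98,91)=(98*31+91)%997=138 -> [138]
  root=138
After append 5 (leaves=[98, 91, 5]):
  L0: [98, 91, 5]
  L1: h(98,91)=(98*31+91)%997=138 h(5,5)=(5*31+5)%997=160 -> [138, 160]
  L2: h(138,160)=(138*31+160)%997=450 -> [450]
  root=450
After append 75 (leaves=[98, 91, 5, 75]):
  L0: [98, 91, 5, 75]
  L1: h(98,91)=(98*31+91)%997=138 h(5,75)=(5*31+75)%997=230 -> [138, 230]
  L2: h(138,230)=(138*31+230)%997=520 -> [520]
  root=520
After append 97 (leaves=[98, 91, 5, 75, 97]):
  L0: [98, 91, 5, 75, 97]
  L1: h(98,91)=(98*31+91)%997=138 h(5,75)=(5*31+75)%997=230 h(97,97)=(97*31+97)%997=113 -> [138, 230, 113]
  L2: h(138,230)=(138*31+230)%997=520 h(113,113)=(113*31+113)%997=625 -> [520, 625]
  L3: h(520,625)=(520*31+625)%997=793 -> [793]
  root=793
After append 30 (leaves=[98, 91, 5, 75, 97, 30]):
  L0: [98, 91, 5, 75, 97, 30]
  L1: h(98,91)=(98*31+91)%997=138 h(5,75)=(5*31+75)%997=230 h(97,30)=(97*31+30)%997=46 -> [138, 230, 46]
  L2: h(138,230)=(138*31+230)%997=520 h(46,46)=(46*31+46)%997=475 -> [520, 475]
  L3: h(520,475)=(520*31+475)%997=643 -> [643]
  root=643
After append 11 (leaves=[98, 91, 5, 75, 97, 30, 11]):
  L0: [98, 91, 5, 75, 97, 30, 11]
  L1: h(98,91)=(98*31+91)%997=138 h(5,75)=(5*31+75)%997=230 h(97,30)=(97*31+30)%997=46 h(11,11)=(11*31+11)%997=352 -> [138, 230, 46, 352]
  L2: h(138,230)=(138*31+230)%997=520 h(46,352)=(46*31+352)%997=781 -> [520, 781]
  L3: h(520,781)=(520*31+781)%997=949 -> [949]
  root=949

Answer: 98 138 450 520 793 643 949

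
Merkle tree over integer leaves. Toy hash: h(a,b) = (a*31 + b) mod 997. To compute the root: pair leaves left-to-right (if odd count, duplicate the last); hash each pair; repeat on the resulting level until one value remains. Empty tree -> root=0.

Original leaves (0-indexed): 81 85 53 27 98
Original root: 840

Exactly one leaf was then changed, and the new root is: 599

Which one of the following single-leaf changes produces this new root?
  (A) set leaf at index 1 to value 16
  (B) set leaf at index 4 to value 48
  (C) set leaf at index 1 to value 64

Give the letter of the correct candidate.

Answer: C

Derivation:
Original leaves: [81, 85, 53, 27, 98]
Target new root: 599
Try each candidate change and compute the resulting root:
Candidate A: set leaf[1] = 16 -> leaves = [81, 16, 53, 27, 98]
  L0: [81, 16, 53, 27, 98]
  L1: h(81,16)=(81*31+16)%997=533 h(53,27)=(53*31+27)%997=673 h(98,98)=(98*31+98)%997=145 -> [533, 673, 145]
  L2: h(533,673)=(533*31+673)%997=247 h(145,145)=(145*31+145)%997=652 -> [247, 652]
  L3: h(247,652)=(247*31+652)%997=333 -> [333]
  root = 333 != target 599
Candidate B: set leaf[4] = 48 -> leaves = [81, 85, 53, 27, 48]
  L0: [81, 85, 53, 27, 48]
  L1: h(81,85)=(81*31+85)%997=602 h(53,27)=(53*31+27)%997=673 h(48,48)=(48*31+48)%997=539 -> [602, 673, 539]
  L2: h(602,673)=(602*31+673)%997=392 h(539,539)=(539*31+539)%997=299 -> [392, 299]
  L3: h(392,299)=(392*31+299)%997=487 -> [487]
  root = 487 != target 599
Candidate C: set leaf[1] = 64 -> leaves = [81, 64, 53, 27, 98]
  L0: [81, 64, 53, 27, 98]
  L1: h(81,64)=(81*31+64)%997=581 h(53,27)=(53*31+27)%997=673 h(98,98)=(98*31+98)%997=145 -> [581, 673, 145]
  L2: h(581,673)=(581*31+673)%997=738 h(145,145)=(145*31+145)%997=652 -> [738, 652]
  L3: h(738,652)=(738*31+652)%997=599 -> [599]
  root = 599 == target 599  ** MATCH **
Candidate C produces the target root.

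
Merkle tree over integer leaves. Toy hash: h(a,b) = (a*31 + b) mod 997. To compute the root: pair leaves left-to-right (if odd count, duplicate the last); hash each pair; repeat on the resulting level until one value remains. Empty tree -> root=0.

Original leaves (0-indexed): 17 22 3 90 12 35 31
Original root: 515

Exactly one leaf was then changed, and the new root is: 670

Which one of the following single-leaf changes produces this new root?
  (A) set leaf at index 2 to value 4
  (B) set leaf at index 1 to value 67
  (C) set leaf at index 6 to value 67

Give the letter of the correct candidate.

Original leaves: [17, 22, 3, 90, 12, 35, 31]
Target new root: 670
Try each candidate change and compute the resulting root:
Candidate A: set leaf[2] = 4 -> leaves = [17, 22, 4, 90, 12, 35, 31]
  L0: [17, 22, 4, 90, 12, 35, 31]
  L1: h(17,22)=(17*31+22)%997=549 h(4,90)=(4*31+90)%997=214 h(12,35)=(12*31+35)%997=407 h(31,31)=(31*31+31)%997=992 -> [549, 214, 407, 992]
  L2: h(549,214)=(549*31+214)%997=284 h(407,992)=(407*31+992)%997=648 -> [284, 648]
  L3: h(284,648)=(284*31+648)%997=479 -> [479]
  root = 479 != target 670
Candidate B: set leaf[1] = 67 -> leaves = [17, 67, 3, 90, 12, 35, 31]
  L0: [17, 67, 3, 90, 12, 35, 31]
  L1: h(17,67)=(17*31+67)%997=594 h(3,90)=(3*31+90)%997=183 h(12,35)=(12*31+35)%997=407 h(31,31)=(31*31+31)%997=992 -> [594, 183, 407, 992]
  L2: h(594,183)=(594*31+183)%997=651 h(407,992)=(407*31+992)%997=648 -> [651, 648]
  L3: h(651,648)=(651*31+648)%997=889 -> [889]
  root = 889 != target 670
Candidate C: set leaf[6] = 67 -> leaves = [17, 22, 3, 90, 12, 35, 67]
  L0: [17, 22, 3, 90, 12, 35, 67]
  L1: h(17,22)=(17*31+22)%997=549 h(3,90)=(3*31+90)%997=183 h(12,35)=(12*31+35)%997=407 h(67,67)=(67*31+67)%997=150 -> [549, 183, 407, 150]
  L2: h(549,183)=(549*31+183)%997=253 h(407,150)=(407*31+150)%997=803 -> [253, 803]
  L3: h(253,803)=(253*31+803)%997=670 -> [670]
  root = 670 == target 670  ** MATCH **
Candidate C produces the target root.

Answer: C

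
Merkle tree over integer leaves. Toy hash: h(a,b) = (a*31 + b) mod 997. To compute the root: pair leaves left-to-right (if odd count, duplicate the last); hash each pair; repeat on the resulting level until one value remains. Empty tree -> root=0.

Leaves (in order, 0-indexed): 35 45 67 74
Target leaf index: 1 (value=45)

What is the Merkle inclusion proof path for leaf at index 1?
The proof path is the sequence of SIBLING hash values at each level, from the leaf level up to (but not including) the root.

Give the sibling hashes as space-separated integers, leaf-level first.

Answer: 35 157

Derivation:
L0 (leaves): [35, 45, 67, 74], target index=1
L1: h(35,45)=(35*31+45)%997=133 [pair 0] h(67,74)=(67*31+74)%997=157 [pair 1] -> [133, 157]
  Sibling for proof at L0: 35
L2: h(133,157)=(133*31+157)%997=292 [pair 0] -> [292]
  Sibling for proof at L1: 157
Root: 292
Proof path (sibling hashes from leaf to root): [35, 157]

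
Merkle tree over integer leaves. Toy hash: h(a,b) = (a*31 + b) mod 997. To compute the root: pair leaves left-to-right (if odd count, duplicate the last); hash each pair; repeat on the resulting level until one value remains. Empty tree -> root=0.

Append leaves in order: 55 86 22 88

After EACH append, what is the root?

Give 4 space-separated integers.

After append 55 (leaves=[55]):
  L0: [55]
  root=55
After append 86 (leaves=[55, 86]):
  L0: [55, 86]
  L1: h(55,86)=(55*31+86)%997=794 -> [794]
  root=794
After append 22 (leaves=[55, 86, 22]):
  L0: [55, 86, 22]
  L1: h(55,86)=(55*31+86)%997=794 h(22,22)=(22*31+22)%997=704 -> [794, 704]
  L2: h(794,704)=(794*31+704)%997=393 -> [393]
  root=393
After append 88 (leaves=[55, 86, 22, 88]):
  L0: [55, 86, 22, 88]
  L1: h(55,86)=(55*31+86)%997=794 h(22,88)=(22*31+88)%997=770 -> [794, 770]
  L2: h(794,770)=(794*31+770)%997=459 -> [459]
  root=459

Answer: 55 794 393 459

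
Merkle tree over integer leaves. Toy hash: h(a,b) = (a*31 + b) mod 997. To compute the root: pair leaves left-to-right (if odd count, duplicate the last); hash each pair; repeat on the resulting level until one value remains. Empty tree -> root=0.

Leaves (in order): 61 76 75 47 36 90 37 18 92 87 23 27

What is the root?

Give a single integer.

Answer: 262

Derivation:
L0: [61, 76, 75, 47, 36, 90, 37, 18, 92, 87, 23, 27]
L1: h(61,76)=(61*31+76)%997=970 h(75,47)=(75*31+47)%997=378 h(36,90)=(36*31+90)%997=209 h(37,18)=(37*31+18)%997=168 h(92,87)=(92*31+87)%997=945 h(23,27)=(23*31+27)%997=740 -> [970, 378, 209, 168, 945, 740]
L2: h(970,378)=(970*31+378)%997=538 h(209,168)=(209*31+168)%997=665 h(945,740)=(945*31+740)%997=125 -> [538, 665, 125]
L3: h(538,665)=(538*31+665)%997=394 h(125,125)=(125*31+125)%997=12 -> [394, 12]
L4: h(394,12)=(394*31+12)%997=262 -> [262]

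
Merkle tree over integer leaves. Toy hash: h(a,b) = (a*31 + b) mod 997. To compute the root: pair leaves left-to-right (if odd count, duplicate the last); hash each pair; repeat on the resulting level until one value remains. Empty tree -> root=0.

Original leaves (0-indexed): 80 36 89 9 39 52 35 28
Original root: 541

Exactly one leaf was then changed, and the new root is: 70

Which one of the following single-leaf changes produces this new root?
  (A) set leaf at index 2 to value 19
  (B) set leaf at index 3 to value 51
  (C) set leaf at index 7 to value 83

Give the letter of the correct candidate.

Answer: A

Derivation:
Original leaves: [80, 36, 89, 9, 39, 52, 35, 28]
Target new root: 70
Try each candidate change and compute the resulting root:
Candidate A: set leaf[2] = 19 -> leaves = [80, 36, 19, 9, 39, 52, 35, 28]
  L0: [80, 36, 19, 9, 39, 52, 35, 28]
  L1: h(80,36)=(80*31+36)%997=522 h(19,9)=(19*31+9)%997=598 h(39,52)=(39*31+52)%997=264 h(35,28)=(35*31+28)%997=116 -> [522, 598, 264, 116]
  L2: h(522,598)=(522*31+598)%997=828 h(264,116)=(264*31+116)%997=324 -> [828, 324]
  L3: h(828,324)=(828*31+324)%997=70 -> [70]
  root = 70 == target 70  ** MATCH **
Candidate B: set leaf[3] = 51 -> leaves = [80, 36, 89, 51, 39, 52, 35, 28]
  L0: [80, 36, 89, 51, 39, 52, 35, 28]
  L1: h(80,36)=(80*31+36)%997=522 h(89,51)=(89*31+51)%997=816 h(39,52)=(39*31+52)%997=264 h(35,28)=(35*31+28)%997=116 -> [522, 816, 264, 116]
  L2: h(522,816)=(522*31+816)%997=49 h(264,116)=(264*31+116)%997=324 -> [49, 324]
  L3: h(49,324)=(49*31+324)%997=846 -> [846]
  root = 846 != target 70
Candidate C: set leaf[7] = 83 -> leaves = [80, 36, 89, 9, 39, 52, 35, 83]
  L0: [80, 36, 89, 9, 39, 52, 35, 83]
  L1: h(80,36)=(80*31+36)%997=522 h(89,9)=(89*31+9)%997=774 h(39,52)=(39*31+52)%997=264 h(35,83)=(35*31+83)%997=171 -> [522, 774, 264, 171]
  L2: h(522,774)=(522*31+774)%997=7 h(264,171)=(264*31+171)%997=379 -> [7, 379]
  L3: h(7,379)=(7*31+379)%997=596 -> [596]
  root = 596 != target 70
Candidate A produces the target root.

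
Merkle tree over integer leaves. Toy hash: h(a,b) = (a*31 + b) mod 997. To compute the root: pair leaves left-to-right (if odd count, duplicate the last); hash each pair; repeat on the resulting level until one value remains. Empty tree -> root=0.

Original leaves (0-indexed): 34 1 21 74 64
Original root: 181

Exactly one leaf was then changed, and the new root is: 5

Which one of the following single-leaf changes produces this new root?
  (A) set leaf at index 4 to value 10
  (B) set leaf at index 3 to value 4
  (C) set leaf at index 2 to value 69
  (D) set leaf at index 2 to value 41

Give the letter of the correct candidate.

Answer: B

Derivation:
Original leaves: [34, 1, 21, 74, 64]
Target new root: 5
Try each candidate change and compute the resulting root:
Candidate A: set leaf[4] = 10 -> leaves = [34, 1, 21, 74, 10]
  L0: [34, 1, 21, 74, 10]
  L1: h(34,1)=(34*31+1)%997=58 h(21,74)=(21*31+74)%997=725 h(10,10)=(10*31+10)%997=320 -> [58, 725, 320]
  L2: h(58,725)=(58*31+725)%997=529 h(320,320)=(320*31+320)%997=270 -> [529, 270]
  L3: h(529,270)=(529*31+270)%997=717 -> [717]
  root = 717 != target 5
Candidate B: set leaf[3] = 4 -> leaves = [34, 1, 21, 4, 64]
  L0: [34, 1, 21, 4, 64]
  L1: h(34,1)=(34*31+1)%997=58 h(21,4)=(21*31+4)%997=655 h(64,64)=(64*31+64)%997=54 -> [58, 655, 54]
  L2: h(58,655)=(58*31+655)%997=459 h(54,54)=(54*31+54)%997=731 -> [459, 731]
  L3: h(459,731)=(459*31+731)%997=5 -> [5]
  root = 5 == target 5  ** MATCH **
Candidate C: set leaf[2] = 69 -> leaves = [34, 1, 69, 74, 64]
  L0: [34, 1, 69, 74, 64]
  L1: h(34,1)=(34*31+1)%997=58 h(69,74)=(69*31+74)%997=219 h(64,64)=(64*31+64)%997=54 -> [58, 219, 54]
  L2: h(58,219)=(58*31+219)%997=23 h(54,54)=(54*31+54)%997=731 -> [23, 731]
  L3: h(23,731)=(23*31+731)%997=447 -> [447]
  root = 447 != target 5
Candidate D: set leaf[2] = 41 -> leaves = [34, 1, 41, 74, 64]
  L0: [34, 1, 41, 74, 64]
  L1: h(34,1)=(34*31+1)%997=58 h(41,74)=(41*31+74)%997=348 h(64,64)=(64*31+64)%997=54 -> [58, 348, 54]
  L2: h(58,348)=(58*31+348)%997=152 h(54,54)=(54*31+54)%997=731 -> [152, 731]
  L3: h(152,731)=(152*31+731)%997=458 -> [458]
  root = 458 != target 5
Candidate B produces the target root.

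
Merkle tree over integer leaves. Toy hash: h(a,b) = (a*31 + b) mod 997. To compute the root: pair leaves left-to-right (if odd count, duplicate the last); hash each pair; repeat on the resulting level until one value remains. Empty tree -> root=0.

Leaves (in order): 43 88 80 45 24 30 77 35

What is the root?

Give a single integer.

Answer: 694

Derivation:
L0: [43, 88, 80, 45, 24, 30, 77, 35]
L1: h(43,88)=(43*31+88)%997=424 h(80,45)=(80*31+45)%997=531 h(24,30)=(24*31+30)%997=774 h(77,35)=(77*31+35)%997=428 -> [424, 531, 774, 428]
L2: h(424,531)=(424*31+531)%997=714 h(774,428)=(774*31+428)%997=494 -> [714, 494]
L3: h(714,494)=(714*31+494)%997=694 -> [694]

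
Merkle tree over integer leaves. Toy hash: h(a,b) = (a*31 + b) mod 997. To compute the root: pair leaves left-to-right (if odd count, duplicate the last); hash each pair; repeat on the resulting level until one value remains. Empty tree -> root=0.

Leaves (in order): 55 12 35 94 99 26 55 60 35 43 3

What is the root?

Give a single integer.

L0: [55, 12, 35, 94, 99, 26, 55, 60, 35, 43, 3]
L1: h(55,12)=(55*31+12)%997=720 h(35,94)=(35*31+94)%997=182 h(99,26)=(99*31+26)%997=104 h(55,60)=(55*31+60)%997=768 h(35,43)=(35*31+43)%997=131 h(3,3)=(3*31+3)%997=96 -> [720, 182, 104, 768, 131, 96]
L2: h(720,182)=(720*31+182)%997=568 h(104,768)=(104*31+768)%997=4 h(131,96)=(131*31+96)%997=169 -> [568, 4, 169]
L3: h(568,4)=(568*31+4)%997=663 h(169,169)=(169*31+169)%997=423 -> [663, 423]
L4: h(663,423)=(663*31+423)%997=39 -> [39]

Answer: 39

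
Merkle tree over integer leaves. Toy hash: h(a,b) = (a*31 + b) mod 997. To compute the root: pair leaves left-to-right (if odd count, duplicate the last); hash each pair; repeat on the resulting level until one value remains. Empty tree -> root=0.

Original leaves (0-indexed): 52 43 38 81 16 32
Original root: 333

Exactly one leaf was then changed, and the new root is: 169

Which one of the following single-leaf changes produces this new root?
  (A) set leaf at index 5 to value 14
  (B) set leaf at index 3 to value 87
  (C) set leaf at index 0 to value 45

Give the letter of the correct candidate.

Original leaves: [52, 43, 38, 81, 16, 32]
Target new root: 169
Try each candidate change and compute the resulting root:
Candidate A: set leaf[5] = 14 -> leaves = [52, 43, 38, 81, 16, 14]
  L0: [52, 43, 38, 81, 16, 14]
  L1: h(52,43)=(52*31+43)%997=658 h(38,81)=(38*31+81)%997=262 h(16,14)=(16*31+14)%997=510 -> [658, 262, 510]
  L2: h(658,262)=(658*31+262)%997=720 h(510,510)=(510*31+510)%997=368 -> [720, 368]
  L3: h(720,368)=(720*31+368)%997=754 -> [754]
  root = 754 != target 169
Candidate B: set leaf[3] = 87 -> leaves = [52, 43, 38, 87, 16, 32]
  L0: [52, 43, 38, 87, 16, 32]
  L1: h(52,43)=(52*31+43)%997=658 h(38,87)=(38*31+87)%997=268 h(16,32)=(16*31+32)%997=528 -> [658, 268, 528]
  L2: h(658,268)=(658*31+268)%997=726 h(528,528)=(528*31+528)%997=944 -> [726, 944]
  L3: h(726,944)=(726*31+944)%997=519 -> [519]
  root = 519 != target 169
Candidate C: set leaf[0] = 45 -> leaves = [45, 43, 38, 81, 16, 32]
  L0: [45, 43, 38, 81, 16, 32]
  L1: h(45,43)=(45*31+43)%997=441 h(38,81)=(38*31+81)%997=262 h(16,32)=(16*31+32)%997=528 -> [441, 262, 528]
  L2: h(441,262)=(441*31+262)%997=972 h(528,528)=(528*31+528)%997=944 -> [972, 944]
  L3: h(972,944)=(972*31+944)%997=169 -> [169]
  root = 169 == target 169  ** MATCH **
Candidate C produces the target root.

Answer: C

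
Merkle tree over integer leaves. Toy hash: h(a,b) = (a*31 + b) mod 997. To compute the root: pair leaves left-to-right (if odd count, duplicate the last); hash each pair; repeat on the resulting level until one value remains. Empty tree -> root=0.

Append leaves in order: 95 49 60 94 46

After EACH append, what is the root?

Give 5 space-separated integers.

Answer: 95 3 19 53 891

Derivation:
After append 95 (leaves=[95]):
  L0: [95]
  root=95
After append 49 (leaves=[95, 49]):
  L0: [95, 49]
  L1: h(95,49)=(95*31+49)%997=3 -> [3]
  root=3
After append 60 (leaves=[95, 49, 60]):
  L0: [95, 49, 60]
  L1: h(95,49)=(95*31+49)%997=3 h(60,60)=(60*31+60)%997=923 -> [3, 923]
  L2: h(3,923)=(3*31+923)%997=19 -> [19]
  root=19
After append 94 (leaves=[95, 49, 60, 94]):
  L0: [95, 49, 60, 94]
  L1: h(95,49)=(95*31+49)%997=3 h(60,94)=(60*31+94)%997=957 -> [3, 957]
  L2: h(3,957)=(3*31+957)%997=53 -> [53]
  root=53
After append 46 (leaves=[95, 49, 60, 94, 46]):
  L0: [95, 49, 60, 94, 46]
  L1: h(95,49)=(95*31+49)%997=3 h(60,94)=(60*31+94)%997=957 h(46,46)=(46*31+46)%997=475 -> [3, 957, 475]
  L2: h(3,957)=(3*31+957)%997=53 h(475,475)=(475*31+475)%997=245 -> [53, 245]
  L3: h(53,245)=(53*31+245)%997=891 -> [891]
  root=891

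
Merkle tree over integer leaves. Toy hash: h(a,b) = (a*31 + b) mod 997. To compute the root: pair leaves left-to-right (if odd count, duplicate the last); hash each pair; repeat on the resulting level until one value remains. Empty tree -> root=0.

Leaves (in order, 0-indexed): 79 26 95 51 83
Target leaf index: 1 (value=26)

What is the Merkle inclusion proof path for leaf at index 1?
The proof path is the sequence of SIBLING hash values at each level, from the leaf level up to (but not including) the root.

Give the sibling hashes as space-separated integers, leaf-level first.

L0 (leaves): [79, 26, 95, 51, 83], target index=1
L1: h(79,26)=(79*31+26)%997=481 [pair 0] h(95,51)=(95*31+51)%997=5 [pair 1] h(83,83)=(83*31+83)%997=662 [pair 2] -> [481, 5, 662]
  Sibling for proof at L0: 79
L2: h(481,5)=(481*31+5)%997=958 [pair 0] h(662,662)=(662*31+662)%997=247 [pair 1] -> [958, 247]
  Sibling for proof at L1: 5
L3: h(958,247)=(958*31+247)%997=35 [pair 0] -> [35]
  Sibling for proof at L2: 247
Root: 35
Proof path (sibling hashes from leaf to root): [79, 5, 247]

Answer: 79 5 247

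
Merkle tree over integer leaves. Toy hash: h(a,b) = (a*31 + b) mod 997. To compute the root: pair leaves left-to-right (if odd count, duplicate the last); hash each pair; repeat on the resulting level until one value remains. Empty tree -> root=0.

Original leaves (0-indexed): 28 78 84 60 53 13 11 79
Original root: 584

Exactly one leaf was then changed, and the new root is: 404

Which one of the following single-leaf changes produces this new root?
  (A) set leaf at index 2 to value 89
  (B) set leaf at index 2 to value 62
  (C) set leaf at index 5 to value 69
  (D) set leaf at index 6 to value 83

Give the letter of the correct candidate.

Answer: A

Derivation:
Original leaves: [28, 78, 84, 60, 53, 13, 11, 79]
Target new root: 404
Try each candidate change and compute the resulting root:
Candidate A: set leaf[2] = 89 -> leaves = [28, 78, 89, 60, 53, 13, 11, 79]
  L0: [28, 78, 89, 60, 53, 13, 11, 79]
  L1: h(28,78)=(28*31+78)%997=946 h(89,60)=(89*31+60)%997=825 h(53,13)=(53*31+13)%997=659 h(11,79)=(11*31+79)%997=420 -> [946, 825, 659, 420]
  L2: h(946,825)=(946*31+825)%997=241 h(659,420)=(659*31+420)%997=909 -> [241, 909]
  L3: h(241,909)=(241*31+909)%997=404 -> [404]
  root = 404 == target 404  ** MATCH **
Candidate B: set leaf[2] = 62 -> leaves = [28, 78, 62, 60, 53, 13, 11, 79]
  L0: [28, 78, 62, 60, 53, 13, 11, 79]
  L1: h(28,78)=(28*31+78)%997=946 h(62,60)=(62*31+60)%997=985 h(53,13)=(53*31+13)%997=659 h(11,79)=(11*31+79)%997=420 -> [946, 985, 659, 420]
  L2: h(946,985)=(946*31+985)%997=401 h(659,420)=(659*31+420)%997=909 -> [401, 909]
  L3: h(401,909)=(401*31+909)%997=379 -> [379]
  root = 379 != target 404
Candidate C: set leaf[5] = 69 -> leaves = [28, 78, 84, 60, 53, 69, 11, 79]
  L0: [28, 78, 84, 60, 53, 69, 11, 79]
  L1: h(28,78)=(28*31+78)%997=946 h(84,60)=(84*31+60)%997=670 h(53,69)=(53*31+69)%997=715 h(11,79)=(11*31+79)%997=420 -> [946, 670, 715, 420]
  L2: h(946,670)=(946*31+670)%997=86 h(715,420)=(715*31+420)%997=651 -> [86, 651]
  L3: h(86,651)=(86*31+651)%997=326 -> [326]
  root = 326 != target 404
Candidate D: set leaf[6] = 83 -> leaves = [28, 78, 84, 60, 53, 13, 83, 79]
  L0: [28, 78, 84, 60, 53, 13, 83, 79]
  L1: h(28,78)=(28*31+78)%997=946 h(84,60)=(84*31+60)%997=670 h(53,13)=(53*31+13)%997=659 h(83,79)=(83*31+79)%997=658 -> [946, 670, 659, 658]
  L2: h(946,670)=(946*31+670)%997=86 h(659,658)=(659*31+658)%997=150 -> [86, 150]
  L3: h(86,150)=(86*31+150)%997=822 -> [822]
  root = 822 != target 404
Candidate A produces the target root.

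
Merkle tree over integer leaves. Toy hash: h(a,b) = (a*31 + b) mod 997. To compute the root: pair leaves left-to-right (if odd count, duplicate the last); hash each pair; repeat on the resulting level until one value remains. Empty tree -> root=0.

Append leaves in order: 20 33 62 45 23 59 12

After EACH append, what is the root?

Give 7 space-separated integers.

After append 20 (leaves=[20]):
  L0: [20]
  root=20
After append 33 (leaves=[20, 33]):
  L0: [20, 33]
  L1: h(20,33)=(20*31+33)%997=653 -> [653]
  root=653
After append 62 (leaves=[20, 33, 62]):
  L0: [20, 33, 62]
  L1: h(20,33)=(20*31+33)%997=653 h(62,62)=(62*31+62)%997=987 -> [653, 987]
  L2: h(653,987)=(653*31+987)%997=293 -> [293]
  root=293
After append 45 (leaves=[20, 33, 62, 45]):
  L0: [20, 33, 62, 45]
  L1: h(20,33)=(20*31+33)%997=653 h(62,45)=(62*31+45)%997=970 -> [653, 970]
  L2: h(653,970)=(653*31+970)%997=276 -> [276]
  root=276
After append 23 (leaves=[20, 33, 62, 45, 23]):
  L0: [20, 33, 62, 45, 23]
  L1: h(20,33)=(20*31+33)%997=653 h(62,45)=(62*31+45)%997=970 h(23,23)=(23*31+23)%997=736 -> [653, 970, 736]
  L2: h(653,970)=(653*31+970)%997=276 h(736,736)=(736*31+736)%997=621 -> [276, 621]
  L3: h(276,621)=(276*31+621)%997=204 -> [204]
  root=204
After append 59 (leaves=[20, 33, 62, 45, 23, 59]):
  L0: [20, 33, 62, 45, 23, 59]
  L1: h(20,33)=(20*31+33)%997=653 h(62,45)=(62*31+45)%997=970 h(23,59)=(23*31+59)%997=772 -> [653, 970, 772]
  L2: h(653,970)=(653*31+970)%997=276 h(772,772)=(772*31+772)%997=776 -> [276, 776]
  L3: h(276,776)=(276*31+776)%997=359 -> [359]
  root=359
After append 12 (leaves=[20, 33, 62, 45, 23, 59, 12]):
  L0: [20, 33, 62, 45, 23, 59, 12]
  L1: h(20,33)=(20*31+33)%997=653 h(62,45)=(62*31+45)%997=970 h(23,59)=(23*31+59)%997=772 h(12,12)=(12*31+12)%997=384 -> [653, 970, 772, 384]
  L2: h(653,970)=(653*31+970)%997=276 h(772,384)=(772*31+384)%997=388 -> [276, 388]
  L3: h(276,388)=(276*31+388)%997=968 -> [968]
  root=968

Answer: 20 653 293 276 204 359 968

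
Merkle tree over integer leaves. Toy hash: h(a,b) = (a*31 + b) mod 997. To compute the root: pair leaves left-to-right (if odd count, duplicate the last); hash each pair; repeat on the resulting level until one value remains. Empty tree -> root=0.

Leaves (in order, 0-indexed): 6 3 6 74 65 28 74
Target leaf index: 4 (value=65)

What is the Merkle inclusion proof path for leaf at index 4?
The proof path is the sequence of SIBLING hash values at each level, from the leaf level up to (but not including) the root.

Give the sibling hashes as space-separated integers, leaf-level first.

Answer: 28 374 137

Derivation:
L0 (leaves): [6, 3, 6, 74, 65, 28, 74], target index=4
L1: h(6,3)=(6*31+3)%997=189 [pair 0] h(6,74)=(6*31+74)%997=260 [pair 1] h(65,28)=(65*31+28)%997=49 [pair 2] h(74,74)=(74*31+74)%997=374 [pair 3] -> [189, 260, 49, 374]
  Sibling for proof at L0: 28
L2: h(189,260)=(189*31+260)%997=137 [pair 0] h(49,374)=(49*31+374)%997=896 [pair 1] -> [137, 896]
  Sibling for proof at L1: 374
L3: h(137,896)=(137*31+896)%997=158 [pair 0] -> [158]
  Sibling for proof at L2: 137
Root: 158
Proof path (sibling hashes from leaf to root): [28, 374, 137]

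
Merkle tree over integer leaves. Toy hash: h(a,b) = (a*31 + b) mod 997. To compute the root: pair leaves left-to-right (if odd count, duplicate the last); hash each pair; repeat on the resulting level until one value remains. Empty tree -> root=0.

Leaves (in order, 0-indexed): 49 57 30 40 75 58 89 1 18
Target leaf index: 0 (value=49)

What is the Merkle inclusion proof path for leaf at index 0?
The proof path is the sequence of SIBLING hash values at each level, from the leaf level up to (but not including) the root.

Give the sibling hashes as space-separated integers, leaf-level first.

L0 (leaves): [49, 57, 30, 40, 75, 58, 89, 1, 18], target index=0
L1: h(49,57)=(49*31+57)%997=579 [pair 0] h(30,40)=(30*31+40)%997=970 [pair 1] h(75,58)=(75*31+58)%997=389 [pair 2] h(89,1)=(89*31+1)%997=766 [pair 3] h(18,18)=(18*31+18)%997=576 [pair 4] -> [579, 970, 389, 766, 576]
  Sibling for proof at L0: 57
L2: h(579,970)=(579*31+970)%997=973 [pair 0] h(389,766)=(389*31+766)%997=861 [pair 1] h(576,576)=(576*31+576)%997=486 [pair 2] -> [973, 861, 486]
  Sibling for proof at L1: 970
L3: h(973,861)=(973*31+861)%997=117 [pair 0] h(486,486)=(486*31+486)%997=597 [pair 1] -> [117, 597]
  Sibling for proof at L2: 861
L4: h(117,597)=(117*31+597)%997=236 [pair 0] -> [236]
  Sibling for proof at L3: 597
Root: 236
Proof path (sibling hashes from leaf to root): [57, 970, 861, 597]

Answer: 57 970 861 597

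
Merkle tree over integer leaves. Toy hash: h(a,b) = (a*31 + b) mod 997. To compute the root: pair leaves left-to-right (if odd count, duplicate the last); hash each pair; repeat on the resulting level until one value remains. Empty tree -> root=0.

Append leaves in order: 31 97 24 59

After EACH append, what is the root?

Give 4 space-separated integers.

After append 31 (leaves=[31]):
  L0: [31]
  root=31
After append 97 (leaves=[31, 97]):
  L0: [31, 97]
  L1: h(31,97)=(31*31+97)%997=61 -> [61]
  root=61
After append 24 (leaves=[31, 97, 24]):
  L0: [31, 97, 24]
  L1: h(31,97)=(31*31+97)%997=61 h(24,24)=(24*31+24)%997=768 -> [61, 768]
  L2: h(61,768)=(61*31+768)%997=665 -> [665]
  root=665
After append 59 (leaves=[31, 97, 24, 59]):
  L0: [31, 97, 24, 59]
  L1: h(31,97)=(31*31+97)%997=61 h(24,59)=(24*31+59)%997=803 -> [61, 803]
  L2: h(61,803)=(61*31+803)%997=700 -> [700]
  root=700

Answer: 31 61 665 700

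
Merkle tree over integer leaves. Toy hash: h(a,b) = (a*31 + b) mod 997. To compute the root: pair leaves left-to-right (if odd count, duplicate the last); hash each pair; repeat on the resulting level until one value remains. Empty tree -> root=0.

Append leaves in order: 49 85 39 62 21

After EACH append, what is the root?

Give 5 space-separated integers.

After append 49 (leaves=[49]):
  L0: [49]
  root=49
After append 85 (leaves=[49, 85]):
  L0: [49, 85]
  L1: h(49,85)=(49*31+85)%997=607 -> [607]
  root=607
After append 39 (leaves=[49, 85, 39]):
  L0: [49, 85, 39]
  L1: h(49,85)=(49*31+85)%997=607 h(39,39)=(39*31+39)%997=251 -> [607, 251]
  L2: h(607,251)=(607*31+251)%997=125 -> [125]
  root=125
After append 62 (leaves=[49, 85, 39, 62]):
  L0: [49, 85, 39, 62]
  L1: h(49,85)=(49*31+85)%997=607 h(39,62)=(39*31+62)%997=274 -> [607, 274]
  L2: h(607,274)=(607*31+274)%997=148 -> [148]
  root=148
After append 21 (leaves=[49, 85, 39, 62, 21]):
  L0: [49, 85, 39, 62, 21]
  L1: h(49,85)=(49*31+85)%997=607 h(39,62)=(39*31+62)%997=274 h(21,21)=(21*31+21)%997=672 -> [607, 274, 672]
  L2: h(607,274)=(607*31+274)%997=148 h(672,672)=(672*31+672)%997=567 -> [148, 567]
  L3: h(148,567)=(148*31+567)%997=170 -> [170]
  root=170

Answer: 49 607 125 148 170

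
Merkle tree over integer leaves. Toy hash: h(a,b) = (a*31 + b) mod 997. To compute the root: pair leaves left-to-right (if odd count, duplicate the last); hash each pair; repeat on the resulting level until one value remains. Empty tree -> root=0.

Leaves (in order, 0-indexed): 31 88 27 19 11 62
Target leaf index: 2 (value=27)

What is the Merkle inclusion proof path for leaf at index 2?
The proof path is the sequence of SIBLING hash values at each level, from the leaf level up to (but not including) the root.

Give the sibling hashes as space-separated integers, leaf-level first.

Answer: 19 52 932

Derivation:
L0 (leaves): [31, 88, 27, 19, 11, 62], target index=2
L1: h(31,88)=(31*31+88)%997=52 [pair 0] h(27,19)=(27*31+19)%997=856 [pair 1] h(11,62)=(11*31+62)%997=403 [pair 2] -> [52, 856, 403]
  Sibling for proof at L0: 19
L2: h(52,856)=(52*31+856)%997=474 [pair 0] h(403,403)=(403*31+403)%997=932 [pair 1] -> [474, 932]
  Sibling for proof at L1: 52
L3: h(474,932)=(474*31+932)%997=671 [pair 0] -> [671]
  Sibling for proof at L2: 932
Root: 671
Proof path (sibling hashes from leaf to root): [19, 52, 932]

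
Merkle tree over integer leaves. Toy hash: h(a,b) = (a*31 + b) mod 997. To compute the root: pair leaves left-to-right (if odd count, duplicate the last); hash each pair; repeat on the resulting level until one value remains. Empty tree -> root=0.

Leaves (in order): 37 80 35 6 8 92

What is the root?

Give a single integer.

Answer: 529

Derivation:
L0: [37, 80, 35, 6, 8, 92]
L1: h(37,80)=(37*31+80)%997=230 h(35,6)=(35*31+6)%997=94 h(8,92)=(8*31+92)%997=340 -> [230, 94, 340]
L2: h(230,94)=(230*31+94)%997=245 h(340,340)=(340*31+340)%997=910 -> [245, 910]
L3: h(245,910)=(245*31+910)%997=529 -> [529]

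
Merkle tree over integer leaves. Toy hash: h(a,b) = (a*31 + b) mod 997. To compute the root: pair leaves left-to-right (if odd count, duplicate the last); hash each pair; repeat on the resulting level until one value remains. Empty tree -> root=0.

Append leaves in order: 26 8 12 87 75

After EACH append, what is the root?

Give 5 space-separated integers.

After append 26 (leaves=[26]):
  L0: [26]
  root=26
After append 8 (leaves=[26, 8]):
  L0: [26, 8]
  L1: h(26,8)=(26*31+8)%997=814 -> [814]
  root=814
After append 12 (leaves=[26, 8, 12]):
  L0: [26, 8, 12]
  L1: h(26,8)=(26*31+8)%997=814 h(12,12)=(12*31+12)%997=384 -> [814, 384]
  L2: h(814,384)=(814*31+384)%997=693 -> [693]
  root=693
After append 87 (leaves=[26, 8, 12, 87]):
  L0: [26, 8, 12, 87]
  L1: h(26,8)=(26*31+8)%997=814 h(12,87)=(12*31+87)%997=459 -> [814, 459]
  L2: h(814,459)=(814*31+459)%997=768 -> [768]
  root=768
After append 75 (leaves=[26, 8, 12, 87, 75]):
  L0: [26, 8, 12, 87, 75]
  L1: h(26,8)=(26*31+8)%997=814 h(12,87)=(12*31+87)%997=459 h(75,75)=(75*31+75)%997=406 -> [814, 459, 406]
  L2: h(814,459)=(814*31+459)%997=768 h(406,406)=(406*31+406)%997=31 -> [768, 31]
  L3: h(768,31)=(768*31+31)%997=908 -> [908]
  root=908

Answer: 26 814 693 768 908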